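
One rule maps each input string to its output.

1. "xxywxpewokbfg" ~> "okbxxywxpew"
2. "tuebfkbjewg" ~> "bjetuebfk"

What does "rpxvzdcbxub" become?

cbxrpxvzd

The transformation: delete the last 2 characters, then move the last 3 characters to the front (rotate right by 3).
"rpxvzdcbxub" → "rpxvzdcbx" → "cbxrpxvzd".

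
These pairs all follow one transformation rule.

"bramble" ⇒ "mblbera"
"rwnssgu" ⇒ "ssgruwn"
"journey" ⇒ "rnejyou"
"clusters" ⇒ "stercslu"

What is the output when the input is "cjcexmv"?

exmcvjc

The transformation: swap the first and last characters, then move the first 3 characters to the end (rotate left by 3).
On "cjcexmv": the first step gives "vjcexmc", and the second then gives "exmcvjc".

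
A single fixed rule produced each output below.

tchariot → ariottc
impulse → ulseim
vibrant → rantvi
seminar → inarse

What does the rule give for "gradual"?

dualgr

The pattern: move the first 2 characters to the end (rotate left by 2), then delete the first character.
Doing the same to "gradual": "dualgr".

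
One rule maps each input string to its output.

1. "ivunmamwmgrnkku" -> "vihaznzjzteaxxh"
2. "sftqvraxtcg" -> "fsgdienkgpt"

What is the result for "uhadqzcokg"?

The transformation: shift every letter 13 places forward in the alphabet (wrapping around) — i.e. ROT13.
Applying that to "uhadqzcokg" gives "hunqdmpbxt".

hunqdmpbxt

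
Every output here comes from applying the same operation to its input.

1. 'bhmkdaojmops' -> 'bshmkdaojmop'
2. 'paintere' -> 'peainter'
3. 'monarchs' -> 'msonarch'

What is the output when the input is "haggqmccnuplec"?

hcaggqmccnuple

In each case the input is transformed by: swap the first and last characters, then move the last character to the front.
For "haggqmccnuplec", step one produces "caggqmccnupleh"; step two turns that into "hcaggqmccnuple".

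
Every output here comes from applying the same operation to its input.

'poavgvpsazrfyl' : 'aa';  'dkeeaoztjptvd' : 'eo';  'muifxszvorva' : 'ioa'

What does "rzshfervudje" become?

eue

What's happening: keep one character in every 3, starting at position 3 (positions 3rd, 6th, 9th, ...), then keep only the vowels.
Applying both steps to "rzshfervudje": "seue", then "eue".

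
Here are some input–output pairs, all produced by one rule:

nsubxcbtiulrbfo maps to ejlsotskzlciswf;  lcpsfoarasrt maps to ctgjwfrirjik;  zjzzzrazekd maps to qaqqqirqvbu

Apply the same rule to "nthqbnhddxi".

ekyhseyuuoz

What's happening: shift every letter 9 places backward in the alphabet (wrapping around).
On "nthqbnhddxi" that produces "ekyhseyuuoz".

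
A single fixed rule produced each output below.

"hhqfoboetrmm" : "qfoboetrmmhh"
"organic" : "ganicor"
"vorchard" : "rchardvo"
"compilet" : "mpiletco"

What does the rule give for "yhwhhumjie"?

whhumjieyh

Each output is the input with this applied: move the first 2 characters to the end (rotate left by 2).
Applying that to "yhwhhumjie" gives "whhumjieyh".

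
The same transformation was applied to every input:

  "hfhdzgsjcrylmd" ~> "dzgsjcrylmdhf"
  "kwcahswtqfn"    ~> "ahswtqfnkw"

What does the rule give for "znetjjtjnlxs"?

tjjtjnlxszn

The pattern: move the first 3 characters to the end (rotate left by 3), then delete the last character.
"znetjjtjnlxs" → "tjjtjnlxszn".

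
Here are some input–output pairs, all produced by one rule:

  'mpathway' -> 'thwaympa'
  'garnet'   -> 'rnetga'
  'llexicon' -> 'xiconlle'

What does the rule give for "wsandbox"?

ndboxwsa

In each case the input is transformed by: swap the front and back halves of the string, then move the last character to the front.
For "wsandbox", step one produces "dboxwsan"; step two turns that into "ndboxwsa".
(Check on "mpathway": → "hwaympat" → "thwaympa" ✓)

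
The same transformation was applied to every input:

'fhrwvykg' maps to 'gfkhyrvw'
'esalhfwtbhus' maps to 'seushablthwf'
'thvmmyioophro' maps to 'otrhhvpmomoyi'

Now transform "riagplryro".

Each output is the input with this applied: reverse the string, then take characters alternately from the front and the back (1st, last, 2nd, 2nd-last, ...).
Working it through for "riagplryro": intermediate "oryrlpgair", final "orriyarglp".
(Check on "fhrwvykg": → "gkyvwrhf" → "gfkhyrvw" ✓)

orriyarglp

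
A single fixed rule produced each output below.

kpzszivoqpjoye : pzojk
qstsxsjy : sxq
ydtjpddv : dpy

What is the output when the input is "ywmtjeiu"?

wjy

Each output is the input with this applied: swap the first and last characters, then keep one character in every 3, starting at position 2 (positions 2nd, 5th, 8th, ...).
Starting from "ywmtjeiu": after the first operation, "uwmtjeiy"; after the second, "wjy".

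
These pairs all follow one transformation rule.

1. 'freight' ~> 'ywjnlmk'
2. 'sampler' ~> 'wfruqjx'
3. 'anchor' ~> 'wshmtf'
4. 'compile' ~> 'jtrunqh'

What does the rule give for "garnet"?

yfwsjl

In each case the input is transformed by: shift every letter 5 places forward in the alphabet (wrapping around), then swap the first and last characters.
Applying both steps to "garnet": "lfwsjy", then "yfwsjl".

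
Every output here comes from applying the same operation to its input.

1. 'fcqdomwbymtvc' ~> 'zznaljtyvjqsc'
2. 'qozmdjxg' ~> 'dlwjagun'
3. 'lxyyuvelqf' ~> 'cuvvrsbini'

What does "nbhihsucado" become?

lyefeprzxak

What's happening: swap the first and last characters, then shift every letter 3 places backward in the alphabet (wrapping around).
Starting from "nbhihsucado": after the first operation, "obhihsucadn"; after the second, "lyefeprzxak".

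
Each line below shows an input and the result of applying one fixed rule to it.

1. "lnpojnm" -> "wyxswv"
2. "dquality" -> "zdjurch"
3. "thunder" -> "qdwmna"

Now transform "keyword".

Each output is the input with this applied: delete the first character, then shift every letter 9 places forward in the alphabet (wrapping around).
Doing the same to "keyword": "nhfxam".

nhfxam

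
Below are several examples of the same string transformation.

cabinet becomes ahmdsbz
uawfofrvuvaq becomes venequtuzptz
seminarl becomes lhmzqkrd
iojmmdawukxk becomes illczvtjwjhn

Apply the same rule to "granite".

In each case the input is transformed by: shift every letter 1 place backward in the alphabet (wrapping around), then move the first 2 characters to the end (rotate left by 2).
Working it through for "granite": intermediate "fqzmhsd", final "zmhsdfq".
(Check on "iojmmdawukxk": → "hnillczvtjwj" → "illczvtjwjhn" ✓)

zmhsdfq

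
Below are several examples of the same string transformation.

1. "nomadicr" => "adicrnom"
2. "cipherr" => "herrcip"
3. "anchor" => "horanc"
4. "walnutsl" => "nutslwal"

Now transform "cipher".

hercip

What's happening: move the first 3 characters to the end (rotate left by 3).
"cipher" → "hercip".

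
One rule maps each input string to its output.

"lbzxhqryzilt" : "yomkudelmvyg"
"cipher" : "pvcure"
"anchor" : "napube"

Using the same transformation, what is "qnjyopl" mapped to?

Rule — shift every letter 13 places forward in the alphabet (wrapping around) — i.e. ROT13.
So "qnjyopl" becomes "dawlbcy".

dawlbcy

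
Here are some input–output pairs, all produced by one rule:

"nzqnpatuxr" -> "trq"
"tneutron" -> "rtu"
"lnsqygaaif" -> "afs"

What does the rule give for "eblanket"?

Each output is the input with this applied: swap the front and back halves of the string, then keep one character in every 3, starting at position 2 (positions 2nd, 5th, 8th, ...).
So "eblanket" becomes "kea".

kea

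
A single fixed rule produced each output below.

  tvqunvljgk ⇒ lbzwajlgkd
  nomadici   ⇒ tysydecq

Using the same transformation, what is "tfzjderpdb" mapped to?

In each case the input is transformed by: swap the front and back halves of the string, then shift every letter 10 places backward in the alphabet (wrapping around).
Applying both steps to "tfzjderpdb": "erpdbtfzjd", then "uhftrjvpzt".
(Check on "tvqunvljgk": → "vljgktvqun" → "lbzwajlgkd" ✓)

uhftrjvpzt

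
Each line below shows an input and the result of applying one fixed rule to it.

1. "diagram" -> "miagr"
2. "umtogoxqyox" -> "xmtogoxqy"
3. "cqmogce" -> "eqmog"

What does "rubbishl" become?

The pattern: swap the first and last characters, then delete the last 2 characters.
Working it through for "rubbishl": intermediate "lubbishr", final "lubbis".

lubbis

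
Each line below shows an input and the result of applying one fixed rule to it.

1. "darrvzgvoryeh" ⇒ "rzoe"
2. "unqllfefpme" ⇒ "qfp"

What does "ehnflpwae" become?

The transformation: keep one character in every 3, starting at position 3 (positions 3rd, 6th, 9th, ...).
On "ehnflpwae" that produces "npe".

npe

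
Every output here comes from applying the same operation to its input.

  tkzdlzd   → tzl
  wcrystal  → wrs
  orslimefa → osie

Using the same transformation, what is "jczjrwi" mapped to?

jzr

In each case the input is transformed by: delete the last 2 characters, then keep every other character starting from the first (positions 1st, 3rd, 5th, ...).
On "jczjrwi": the first step gives "jczjr", and the second then gives "jzr".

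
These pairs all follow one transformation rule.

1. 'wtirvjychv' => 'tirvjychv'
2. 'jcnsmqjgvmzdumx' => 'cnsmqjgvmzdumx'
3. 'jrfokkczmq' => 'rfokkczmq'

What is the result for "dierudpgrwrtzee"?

ierudpgrwrtzee

The rule is to delete the first character.
For "dierudpgrwrtzee" the result is "ierudpgrwrtzee".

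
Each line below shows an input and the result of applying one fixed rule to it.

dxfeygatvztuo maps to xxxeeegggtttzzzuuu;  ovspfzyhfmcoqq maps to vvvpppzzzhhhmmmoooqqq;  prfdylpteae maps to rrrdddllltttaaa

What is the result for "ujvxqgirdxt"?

The transformation: keep every other character starting from the second (positions 2nd, 4th, 6th, ...), then repeat every character 3 times.
For "ujvxqgirdxt", step one produces "jxgrx"; step two turns that into "jjjxxxgggrrrxxx".

jjjxxxgggrrrxxx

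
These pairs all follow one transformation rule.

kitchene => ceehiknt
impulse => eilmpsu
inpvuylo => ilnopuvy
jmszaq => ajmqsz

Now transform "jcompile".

ceijlmop

Looking at the pairs, the operation is to sort the characters into alphabetical order.
So "jcompile" becomes "ceijlmop".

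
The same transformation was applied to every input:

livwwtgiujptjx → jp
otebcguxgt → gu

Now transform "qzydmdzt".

The transformation: move the last 3 characters to the front (rotate right by 3), then keep only the last 2 characters.
On "qzydmdzt": the first step gives "dztqzydm", and the second then gives "dm".
(Check on "otebcguxgt": → "xgtotebcgu" → "gu" ✓)

dm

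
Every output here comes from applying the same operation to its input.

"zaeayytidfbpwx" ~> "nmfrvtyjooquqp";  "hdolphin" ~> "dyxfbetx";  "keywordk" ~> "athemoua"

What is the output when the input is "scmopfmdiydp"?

ftoytcvfecsi

What's happening: reverse the string, then shift every letter 10 places backward in the alphabet (wrapping around).
On "scmopfmdiydp": the first step gives "pdyidmfpomcs", and the second then gives "ftoytcvfecsi".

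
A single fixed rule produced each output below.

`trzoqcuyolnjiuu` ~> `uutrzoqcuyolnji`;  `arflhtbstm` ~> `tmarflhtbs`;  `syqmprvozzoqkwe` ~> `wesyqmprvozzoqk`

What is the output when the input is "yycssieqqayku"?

What's happening: move the last 2 characters to the front (rotate right by 2).
"yycssieqqayku" → "kuyycssieqqay".

kuyycssieqqay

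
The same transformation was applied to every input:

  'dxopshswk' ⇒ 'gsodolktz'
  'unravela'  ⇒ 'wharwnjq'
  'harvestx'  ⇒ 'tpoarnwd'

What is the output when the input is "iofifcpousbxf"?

The rule is to reverse the string, then shift every letter 4 places backward in the alphabet (wrapping around).
Applying that to "iofifcpousbxf" gives "btxoqklybebke".

btxoqklybebke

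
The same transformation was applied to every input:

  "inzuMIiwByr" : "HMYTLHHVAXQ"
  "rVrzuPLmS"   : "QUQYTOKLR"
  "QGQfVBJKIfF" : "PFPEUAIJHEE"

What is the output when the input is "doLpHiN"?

CNKOGHM

Looking at the pairs, the operation is to shift every letter 1 place backward in the alphabet (wrapping around), then convert every letter to uppercase.
Applying both steps to "doLpHiN": "cnKoGhM", then "CNKOGHM".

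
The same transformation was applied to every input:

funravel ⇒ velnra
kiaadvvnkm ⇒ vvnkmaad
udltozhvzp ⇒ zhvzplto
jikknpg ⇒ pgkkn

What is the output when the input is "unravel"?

The transformation: delete the first 2 characters, then move the first 3 characters to the end (rotate left by 3).
For "unravel", step one produces "ravel"; step two turns that into "elrav".

elrav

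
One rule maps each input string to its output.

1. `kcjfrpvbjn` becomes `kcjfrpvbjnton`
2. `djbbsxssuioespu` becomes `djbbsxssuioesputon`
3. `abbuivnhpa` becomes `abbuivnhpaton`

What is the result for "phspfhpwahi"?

phspfhpwahiton

What's happening: append "ton".
Applying that to "phspfhpwahi" gives "phspfhpwahiton".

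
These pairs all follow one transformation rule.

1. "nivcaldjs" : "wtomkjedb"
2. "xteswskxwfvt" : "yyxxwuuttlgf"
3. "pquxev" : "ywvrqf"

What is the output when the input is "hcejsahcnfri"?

tsokjiigfddb

What's happening: sort the characters into reverse alphabetical order, then shift every letter 1 place forward in the alphabet (wrapping around).
Working it through for "hcejsahcnfri": intermediate "srnjihhfecca", final "tsokjiigfddb".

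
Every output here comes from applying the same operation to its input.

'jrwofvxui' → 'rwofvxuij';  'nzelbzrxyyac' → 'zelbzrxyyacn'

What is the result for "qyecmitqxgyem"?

yecmitqxgyemq

Looking at the pairs, the operation is to move the first character to the end.
On "qyecmitqxgyem" that produces "yecmitqxgyemq".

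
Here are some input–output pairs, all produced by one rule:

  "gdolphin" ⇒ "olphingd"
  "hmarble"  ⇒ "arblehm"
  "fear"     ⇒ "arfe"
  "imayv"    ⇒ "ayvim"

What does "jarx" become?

The transformation: move the first 2 characters to the end (rotate left by 2).
Applying that to "jarx" gives "rxja".

rxja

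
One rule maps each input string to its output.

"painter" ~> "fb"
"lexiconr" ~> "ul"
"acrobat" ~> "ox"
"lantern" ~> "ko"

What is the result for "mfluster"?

Rule — keep one character in every 3, starting at position 3 (positions 3rd, 6th, 9th, ...), then shift every letter 3 places backward in the alphabet (wrapping around).
"mfluster" → "lt" → "iq".

iq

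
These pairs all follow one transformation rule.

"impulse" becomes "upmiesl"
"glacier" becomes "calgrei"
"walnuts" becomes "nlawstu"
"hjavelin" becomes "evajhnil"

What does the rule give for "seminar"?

In each case the input is transformed by: move the last 3 characters to the front (rotate right by 3), then reverse the string.
For "seminar", step one produces "narsemi"; step two turns that into "imesran".
(Check on "hjavelin": → "linhjave" → "evajhnil" ✓)

imesran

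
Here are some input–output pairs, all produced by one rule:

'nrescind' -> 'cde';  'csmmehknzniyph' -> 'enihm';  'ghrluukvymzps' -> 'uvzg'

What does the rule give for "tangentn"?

enn

What's happening: move the first 3 characters to the end (rotate left by 3), then keep one character in every 3, starting at position 2 (positions 2nd, 5th, 8th, ...).
For "tangentn", step one produces "gentntan"; step two turns that into "enn".
(Check on "csmmehknzniyph": → "mehknzniyphcsm" → "enihm" ✓)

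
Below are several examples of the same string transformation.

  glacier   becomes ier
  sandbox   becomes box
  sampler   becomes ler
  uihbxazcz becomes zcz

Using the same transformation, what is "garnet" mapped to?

net

Each output is the input with this applied: keep only the last 3 characters.
Applying that to "garnet" gives "net".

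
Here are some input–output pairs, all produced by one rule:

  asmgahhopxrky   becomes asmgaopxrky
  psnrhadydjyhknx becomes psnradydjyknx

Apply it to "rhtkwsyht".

What's happening: remove every "h".
"rhtkwsyht" → "rtkwsyt".

rtkwsyt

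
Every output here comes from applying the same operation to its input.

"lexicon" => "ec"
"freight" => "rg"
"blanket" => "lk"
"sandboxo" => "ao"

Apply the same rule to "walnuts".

au

Each output is the input with this applied: take characters alternately from the front and the back (1st, last, 2nd, 2nd-last, ...), then keep one character in every 3, starting at position 3 (positions 3rd, 6th, 9th, ...).
For "walnuts", step one produces "wsatlun"; step two turns that into "au".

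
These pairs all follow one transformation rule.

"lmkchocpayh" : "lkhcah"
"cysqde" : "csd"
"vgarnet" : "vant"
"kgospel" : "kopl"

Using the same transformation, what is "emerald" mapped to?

Looking at the pairs, the operation is to keep every other character starting from the first (positions 1st, 3rd, 5th, ...).
For "emerald" the result is "eead".

eead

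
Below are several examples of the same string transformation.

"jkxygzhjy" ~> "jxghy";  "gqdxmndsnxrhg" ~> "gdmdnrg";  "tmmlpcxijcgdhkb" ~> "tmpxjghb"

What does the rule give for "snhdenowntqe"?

The pattern: keep every other character starting from the first (positions 1st, 3rd, 5th, ...).
So "snhdenowntqe" becomes "sheonq".

sheonq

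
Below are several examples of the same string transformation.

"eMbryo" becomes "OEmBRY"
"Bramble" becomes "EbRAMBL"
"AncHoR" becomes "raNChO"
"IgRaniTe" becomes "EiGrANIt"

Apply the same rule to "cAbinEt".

Rule — move the last character to the front, then flip the case of every letter.
Starting from "cAbinEt": after the first operation, "tcAbinE"; after the second, "TCaBINe".

TCaBINe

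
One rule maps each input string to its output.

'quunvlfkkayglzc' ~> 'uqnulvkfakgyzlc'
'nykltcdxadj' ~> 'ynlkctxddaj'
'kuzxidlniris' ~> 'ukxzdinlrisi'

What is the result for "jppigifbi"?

pjipigbfi

Each output is the input with this applied: swap each adjacent pair of characters (1↔2, 3↔4, ...).
On "jppigifbi" that produces "pjipigbfi".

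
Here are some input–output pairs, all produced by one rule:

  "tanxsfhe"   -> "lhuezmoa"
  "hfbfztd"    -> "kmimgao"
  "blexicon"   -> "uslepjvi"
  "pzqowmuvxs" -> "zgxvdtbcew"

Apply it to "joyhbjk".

rvfoiqq

What's happening: swap the first and last characters, then shift every letter 7 places forward in the alphabet (wrapping around).
For "joyhbjk", step one produces "koyhbjj"; step two turns that into "rvfoiqq".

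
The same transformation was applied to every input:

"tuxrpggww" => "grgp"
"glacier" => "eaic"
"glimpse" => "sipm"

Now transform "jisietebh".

eite

In each case the input is transformed by: take characters alternately from the front and the back (1st, last, 2nd, 2nd-last, ...), then keep only the last 4 characters.
On "jisietebh": the first step gives "jhibseite", and the second then gives "eite".
(Check on "glimpse": → "gelsipm" → "sipm" ✓)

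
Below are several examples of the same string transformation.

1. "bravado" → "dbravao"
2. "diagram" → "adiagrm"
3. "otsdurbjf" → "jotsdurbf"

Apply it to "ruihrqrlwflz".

lruihrqrlwfz

The transformation: move the last character to the front, then swap the first and last characters.
Applying both steps to "ruihrqrlwflz": "zruihrqrlwfl", then "lruihrqrlwfz".
(Check on "bravado": → "obravad" → "dbravao" ✓)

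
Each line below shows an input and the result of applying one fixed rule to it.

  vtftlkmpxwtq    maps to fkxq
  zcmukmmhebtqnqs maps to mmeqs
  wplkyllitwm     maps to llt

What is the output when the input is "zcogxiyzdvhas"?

The pattern: keep one character in every 3, starting at position 3 (positions 3rd, 6th, 9th, ...).
For "zcogxiyzdvhas" the result is "oida".

oida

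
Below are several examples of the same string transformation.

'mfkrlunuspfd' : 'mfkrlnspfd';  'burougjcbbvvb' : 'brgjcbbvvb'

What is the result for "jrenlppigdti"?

The pattern: remove every vowel.
Applying that to "jrenlppigdti" gives "jrnlppgdt".

jrnlppgdt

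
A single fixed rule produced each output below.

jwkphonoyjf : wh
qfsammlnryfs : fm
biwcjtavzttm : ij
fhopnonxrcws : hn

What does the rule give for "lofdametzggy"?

oa

Each output is the input with this applied: keep one character in every 3, starting at position 2 (positions 2nd, 5th, 8th, ...), then keep only the first 2 characters.
Applying both steps to "lofdametzggy": "oatg", then "oa".
(Check on "jwkphonoyjf": → "whof" → "wh" ✓)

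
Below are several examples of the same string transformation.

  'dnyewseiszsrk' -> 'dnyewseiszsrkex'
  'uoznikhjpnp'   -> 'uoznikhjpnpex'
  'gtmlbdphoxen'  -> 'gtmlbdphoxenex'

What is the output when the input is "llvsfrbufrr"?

The rule is to append "ex".
Applying that to "llvsfrbufrr" gives "llvsfrbufrrex".

llvsfrbufrrex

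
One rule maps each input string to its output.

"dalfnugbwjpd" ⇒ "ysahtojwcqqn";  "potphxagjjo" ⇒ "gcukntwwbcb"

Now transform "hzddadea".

The rule is to shift every letter 13 places forward in the alphabet (wrapping around) — i.e. ROT13, then move the first 2 characters to the end (rotate left by 2).
Working it through for "hzddadea": intermediate "umqqnqrn", final "qqnqrnum".

qqnqrnum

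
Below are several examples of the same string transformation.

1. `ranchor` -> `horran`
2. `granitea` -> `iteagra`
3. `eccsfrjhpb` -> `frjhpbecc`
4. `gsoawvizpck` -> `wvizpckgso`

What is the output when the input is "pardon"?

The rule is to move the first 3 characters to the end (rotate left by 3), then delete the first character.
"pardon" → "donpar" → "onpar".

onpar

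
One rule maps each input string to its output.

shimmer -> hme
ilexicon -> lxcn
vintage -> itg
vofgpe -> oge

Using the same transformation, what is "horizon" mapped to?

oio

The rule is to keep every other character starting from the second (positions 2nd, 4th, 6th, ...).
"horizon" → "oio".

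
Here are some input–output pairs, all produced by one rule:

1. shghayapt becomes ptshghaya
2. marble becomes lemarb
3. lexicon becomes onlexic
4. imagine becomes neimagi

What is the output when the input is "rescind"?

ndresci

What's happening: move the last 2 characters to the front (rotate right by 2).
Doing the same to "rescind": "ndresci".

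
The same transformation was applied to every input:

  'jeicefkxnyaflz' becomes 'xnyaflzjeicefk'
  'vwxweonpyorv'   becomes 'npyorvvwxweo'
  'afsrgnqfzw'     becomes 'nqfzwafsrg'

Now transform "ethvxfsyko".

fsykoethvx

Looking at the pairs, the operation is to swap the front and back halves of the string.
So "ethvxfsyko" becomes "fsykoethvx".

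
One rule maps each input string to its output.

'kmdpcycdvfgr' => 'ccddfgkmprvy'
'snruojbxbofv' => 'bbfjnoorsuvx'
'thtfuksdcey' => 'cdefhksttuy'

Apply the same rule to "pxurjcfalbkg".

abcfgjklprux

What's happening: sort the characters into alphabetical order.
For "pxurjcfalbkg" the result is "abcfgjklprux".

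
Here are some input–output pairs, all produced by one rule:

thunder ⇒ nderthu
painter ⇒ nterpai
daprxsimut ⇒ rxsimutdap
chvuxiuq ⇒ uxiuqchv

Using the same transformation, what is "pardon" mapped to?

donpar

In each case the input is transformed by: move the first 3 characters to the end (rotate left by 3).
For "pardon" the result is "donpar".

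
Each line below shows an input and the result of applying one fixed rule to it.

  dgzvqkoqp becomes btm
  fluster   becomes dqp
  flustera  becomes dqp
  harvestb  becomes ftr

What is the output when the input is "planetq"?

nlo

The rule is to keep one character in every 3, starting at position 1 (positions 1st, 4th, 7th, ...), then shift every letter 2 places backward in the alphabet (wrapping around).
Starting from "planetq": after the first operation, "pnq"; after the second, "nlo".
(Check on "dgzvqkoqp": → "dvo" → "btm" ✓)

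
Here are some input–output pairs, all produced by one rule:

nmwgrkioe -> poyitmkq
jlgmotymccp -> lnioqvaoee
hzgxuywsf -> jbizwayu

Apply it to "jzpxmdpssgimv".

lbrzofruuiko

Rule — shift every letter 2 places forward in the alphabet (wrapping around), then delete the last character.
Starting from "jzpxmdpssgimv": after the first operation, "lbrzofruuikox"; after the second, "lbrzofruuiko".
(Check on "nmwgrkioe": → "poyitmkqg" → "poyitmkq" ✓)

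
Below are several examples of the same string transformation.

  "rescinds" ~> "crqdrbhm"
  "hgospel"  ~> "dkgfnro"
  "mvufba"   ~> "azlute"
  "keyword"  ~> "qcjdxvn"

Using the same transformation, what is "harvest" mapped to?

rsgzqud

The pattern: shift every letter 1 place backward in the alphabet (wrapping around), then move the last 2 characters to the front (rotate right by 2).
Applying both steps to "harvest": "gzqudrs", then "rsgzqud".
(Check on "rescinds": → "qdrbhmcr" → "crqdrbhm" ✓)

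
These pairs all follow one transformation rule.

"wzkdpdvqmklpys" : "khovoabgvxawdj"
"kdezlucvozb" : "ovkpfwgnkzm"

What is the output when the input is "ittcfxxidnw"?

etneiqtiyoh

The transformation: swap each adjacent pair of characters (1↔2, 3↔4, ...), then shift every letter 11 places forward in the alphabet (wrapping around).
Applying both steps to "ittcfxxidnw": "tictxfixndw", then "etneiqtiyoh".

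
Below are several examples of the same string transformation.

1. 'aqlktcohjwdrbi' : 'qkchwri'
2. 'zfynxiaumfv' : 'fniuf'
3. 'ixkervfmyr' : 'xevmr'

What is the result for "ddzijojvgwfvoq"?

The transformation: keep every other character starting from the second (positions 2nd, 4th, 6th, ...).
"ddzijojvgwfvoq" → "diovwvq".

diovwvq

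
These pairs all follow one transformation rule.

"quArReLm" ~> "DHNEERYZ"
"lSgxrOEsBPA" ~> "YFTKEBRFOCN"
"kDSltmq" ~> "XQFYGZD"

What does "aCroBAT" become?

NPEBONG

Looking at the pairs, the operation is to shift every letter 13 places forward in the alphabet (wrapping around) — i.e. ROT13, then convert every letter to uppercase.
Working it through for "aCroBAT": intermediate "nPebONG", final "NPEBONG".
(Check on "kDSltmq": → "xQFygzd" → "XQFYGZD" ✓)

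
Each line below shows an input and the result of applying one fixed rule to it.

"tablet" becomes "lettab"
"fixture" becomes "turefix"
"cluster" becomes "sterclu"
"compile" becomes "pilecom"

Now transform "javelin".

In each case the input is transformed by: move the first 3 characters to the end (rotate left by 3).
"javelin" → "elinjav".

elinjav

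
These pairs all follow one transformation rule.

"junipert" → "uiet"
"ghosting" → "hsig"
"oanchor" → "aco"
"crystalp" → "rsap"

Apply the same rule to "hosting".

otn

Looking at the pairs, the operation is to keep every other character starting from the second (positions 2nd, 4th, 6th, ...).
Applying that to "hosting" gives "otn".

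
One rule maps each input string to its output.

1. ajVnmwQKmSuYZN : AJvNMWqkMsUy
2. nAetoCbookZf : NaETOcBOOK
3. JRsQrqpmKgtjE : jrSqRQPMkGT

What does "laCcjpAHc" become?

LAcCJPa

Rule — delete the last 2 characters, then flip the case of every letter.
Working it through for "laCcjpAHc": intermediate "laCcjpA", final "LAcCJPa".
(Check on "nAetoCbookZf": → "nAetoCbook" → "NaETOcBOOK" ✓)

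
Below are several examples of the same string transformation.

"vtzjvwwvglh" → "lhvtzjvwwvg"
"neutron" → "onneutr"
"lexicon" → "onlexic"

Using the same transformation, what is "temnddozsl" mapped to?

Rule — move the last 2 characters to the front (rotate right by 2).
"temnddozsl" → "sltemnddoz".

sltemnddoz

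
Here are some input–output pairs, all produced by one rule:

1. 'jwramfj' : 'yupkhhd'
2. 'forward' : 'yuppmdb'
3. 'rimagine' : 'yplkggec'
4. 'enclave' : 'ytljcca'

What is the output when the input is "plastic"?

yrqnjga

Looking at the pairs, the operation is to shift every letter 2 places backward in the alphabet (wrapping around), then sort the characters into reverse alphabetical order.
"plastic" → "njyqrga" → "yrqnjga".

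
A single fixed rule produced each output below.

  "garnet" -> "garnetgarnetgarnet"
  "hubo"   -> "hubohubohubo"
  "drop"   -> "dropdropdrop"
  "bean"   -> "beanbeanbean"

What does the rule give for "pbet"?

The transformation: write the whole string 3 times in a row.
So "pbet" becomes "pbetpbetpbet".

pbetpbetpbet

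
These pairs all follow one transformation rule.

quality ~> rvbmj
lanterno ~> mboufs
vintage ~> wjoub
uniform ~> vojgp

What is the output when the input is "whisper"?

xijtq

In each case the input is transformed by: delete the last 2 characters, then shift every letter 1 place forward in the alphabet (wrapping around).
Starting from "whisper": after the first operation, "whisp"; after the second, "xijtq".
(Check on "vintage": → "vinta" → "wjoub" ✓)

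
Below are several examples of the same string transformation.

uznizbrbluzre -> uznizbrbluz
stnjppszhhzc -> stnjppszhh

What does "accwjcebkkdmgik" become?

accwjcebkkdmg

What's happening: delete the last 2 characters.
So "accwjcebkkdmgik" becomes "accwjcebkkdmg".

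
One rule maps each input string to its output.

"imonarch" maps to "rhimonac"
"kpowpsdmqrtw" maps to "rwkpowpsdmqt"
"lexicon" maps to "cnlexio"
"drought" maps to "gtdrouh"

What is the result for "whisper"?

Looking at the pairs, the operation is to move the last 2 characters to the front (rotate right by 2), then swap the first and last characters.
Applying both steps to "whisper": "erwhisp", then "prwhise".

prwhise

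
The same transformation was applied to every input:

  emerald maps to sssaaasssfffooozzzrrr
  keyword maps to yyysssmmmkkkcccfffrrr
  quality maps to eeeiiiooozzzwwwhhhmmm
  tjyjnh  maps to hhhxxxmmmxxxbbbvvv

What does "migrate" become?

aaawwwuuufffooohhhsss

The transformation: repeat every character 3 times, then shift every letter 12 places backward in the alphabet (wrapping around).
Applying both steps to "migrate": "mmmiiigggrrraaattteee", then "aaawwwuuufffooohhhsss".
(Check on "tjyjnh": → "tttjjjyyyjjjnnnhhh" → "hhhxxxmmmxxxbbbvvv" ✓)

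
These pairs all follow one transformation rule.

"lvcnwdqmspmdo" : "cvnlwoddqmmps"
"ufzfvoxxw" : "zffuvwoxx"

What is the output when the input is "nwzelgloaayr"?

zwenlrgylaoa

The transformation: move the first 2 characters to the end (rotate left by 2), then take characters alternately from the front and the back (1st, last, 2nd, 2nd-last, ...).
On "nwzelgloaayr": the first step gives "zelgloaayrnw", and the second then gives "zwenlrgylaoa".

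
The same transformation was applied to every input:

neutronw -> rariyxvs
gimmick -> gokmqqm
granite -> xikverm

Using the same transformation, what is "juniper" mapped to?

Looking at the pairs, the operation is to move the last 2 characters to the front (rotate right by 2), then shift every letter 4 places forward in the alphabet (wrapping around).
Working it through for "juniper": intermediate "erjunip", final "ivnyrmt".
(Check on "gimmick": → "ckgimmi" → "gokmqqm" ✓)

ivnyrmt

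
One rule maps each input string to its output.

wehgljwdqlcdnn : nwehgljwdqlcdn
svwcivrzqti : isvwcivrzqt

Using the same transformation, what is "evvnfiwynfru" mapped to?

uevvnfiwynfr

The pattern: move the last character to the front.
For "evvnfiwynfru" the result is "uevvnfiwynfr".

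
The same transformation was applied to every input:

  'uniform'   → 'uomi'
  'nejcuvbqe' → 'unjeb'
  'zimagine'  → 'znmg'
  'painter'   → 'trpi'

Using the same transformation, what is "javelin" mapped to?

Rule — keep every other character starting from the first (positions 1st, 3rd, 5th, ...), then sort the characters into reverse alphabetical order.
Starting from "javelin": after the first operation, "jvln"; after the second, "vnlj".

vnlj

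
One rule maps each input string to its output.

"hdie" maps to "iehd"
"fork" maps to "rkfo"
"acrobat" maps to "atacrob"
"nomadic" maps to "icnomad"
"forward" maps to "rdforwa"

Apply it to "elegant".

ntelega

In each case the input is transformed by: move the last 2 characters to the front (rotate right by 2).
Applying that to "elegant" gives "ntelega".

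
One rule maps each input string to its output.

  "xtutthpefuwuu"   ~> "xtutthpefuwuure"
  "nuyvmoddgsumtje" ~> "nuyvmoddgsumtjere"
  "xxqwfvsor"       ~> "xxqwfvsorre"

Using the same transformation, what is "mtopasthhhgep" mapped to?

mtopasthhhgepre

Looking at the pairs, the operation is to append "re".
Doing the same to "mtopasthhhgep": "mtopasthhhgepre".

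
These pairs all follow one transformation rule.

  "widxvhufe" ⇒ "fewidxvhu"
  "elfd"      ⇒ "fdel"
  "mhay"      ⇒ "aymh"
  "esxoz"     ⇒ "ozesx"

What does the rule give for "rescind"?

ndresci

The pattern: move the last 2 characters to the front (rotate right by 2).
Doing the same to "rescind": "ndresci".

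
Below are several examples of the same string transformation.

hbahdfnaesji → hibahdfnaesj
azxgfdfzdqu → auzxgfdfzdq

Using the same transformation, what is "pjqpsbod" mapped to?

The transformation: swap the first and last characters, then move the last character to the front.
Starting from "pjqpsbod": after the first operation, "djqpsbop"; after the second, "pdjqpsbo".

pdjqpsbo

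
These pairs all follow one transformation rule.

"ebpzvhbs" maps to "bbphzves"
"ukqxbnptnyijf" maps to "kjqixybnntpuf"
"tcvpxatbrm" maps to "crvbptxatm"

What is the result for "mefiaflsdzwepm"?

What's happening: take characters alternately from the front and the back (1st, last, 2nd, 2nd-last, ...), then move the first 2 characters to the end (rotate left by 2).
Starting from "mefiaflsdzwepm": after the first operation, "mmepfeiwazfdls"; after the second, "epfeiwazfdlsmm".
(Check on "ebpzvhbs": → "esbbphzv" → "bbphzves" ✓)

epfeiwazfdlsmm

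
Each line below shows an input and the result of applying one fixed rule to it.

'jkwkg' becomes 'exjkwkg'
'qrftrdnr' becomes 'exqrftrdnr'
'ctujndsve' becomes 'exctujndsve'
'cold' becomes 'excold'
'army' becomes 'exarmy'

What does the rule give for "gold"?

Each output is the input with this applied: prepend "ex".
For "gold" the result is "exgold".

exgold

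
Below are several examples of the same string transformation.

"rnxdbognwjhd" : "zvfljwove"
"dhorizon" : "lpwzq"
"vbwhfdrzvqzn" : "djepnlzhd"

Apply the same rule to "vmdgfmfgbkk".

dulonuno

The transformation: delete the last 3 characters, then shift every letter 8 places forward in the alphabet (wrapping around).
Working it through for "vmdgfmfgbkk": intermediate "vmdgfmfg", final "dulonuno".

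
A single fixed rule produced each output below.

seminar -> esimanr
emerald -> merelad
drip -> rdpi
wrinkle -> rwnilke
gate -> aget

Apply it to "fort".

The rule is to swap each adjacent pair of characters (1↔2, 3↔4, ...).
Doing the same to "fort": "oftr".

oftr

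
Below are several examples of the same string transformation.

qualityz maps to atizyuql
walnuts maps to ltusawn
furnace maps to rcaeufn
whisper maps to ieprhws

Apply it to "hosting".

snigoht

Rule — swap each adjacent pair of characters (1↔2, 3↔4, ...), then move the first 3 characters to the end (rotate left by 3).
Working it through for "hosting": intermediate "ohtsnig", final "snigoht".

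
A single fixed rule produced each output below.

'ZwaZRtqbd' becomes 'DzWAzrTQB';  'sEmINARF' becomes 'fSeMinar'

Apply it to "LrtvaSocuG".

glRTVAsOCU

Each output is the input with this applied: move the last character to the front, then flip the case of every letter.
Starting from "LrtvaSocuG": after the first operation, "GLrtvaSocu"; after the second, "glRTVAsOCU".
(Check on "sEmINARF": → "FsEmINAR" → "fSeMinar" ✓)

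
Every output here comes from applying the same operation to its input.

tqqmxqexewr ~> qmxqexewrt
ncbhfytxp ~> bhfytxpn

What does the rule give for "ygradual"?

The rule is to move the first character to the end, then delete the first character.
For "ygradual", step one produces "gradualy"; step two turns that into "radualy".

radualy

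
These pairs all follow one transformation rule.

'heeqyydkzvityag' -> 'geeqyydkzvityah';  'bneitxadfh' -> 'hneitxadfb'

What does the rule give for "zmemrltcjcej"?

Each output is the input with this applied: swap the first and last characters.
Applying that to "zmemrltcjcej" gives "jmemrltcjcez".

jmemrltcjcez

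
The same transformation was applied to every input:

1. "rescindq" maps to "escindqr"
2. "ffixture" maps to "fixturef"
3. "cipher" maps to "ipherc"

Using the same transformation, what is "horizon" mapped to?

In each case the input is transformed by: move the first character to the end.
"horizon" → "orizonh".

orizonh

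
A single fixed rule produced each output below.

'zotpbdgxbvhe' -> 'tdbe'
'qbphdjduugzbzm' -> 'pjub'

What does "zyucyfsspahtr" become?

What's happening: keep one character in every 3, starting at position 3 (positions 3rd, 6th, 9th, ...).
For "zyucyfsspahtr" the result is "ufpt".

ufpt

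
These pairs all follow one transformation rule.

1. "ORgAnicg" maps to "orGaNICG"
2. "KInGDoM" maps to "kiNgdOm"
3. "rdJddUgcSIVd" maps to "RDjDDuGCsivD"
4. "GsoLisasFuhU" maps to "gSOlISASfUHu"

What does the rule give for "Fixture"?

The transformation: flip the case of every letter.
Applying that to "Fixture" gives "fIXTURE".

fIXTURE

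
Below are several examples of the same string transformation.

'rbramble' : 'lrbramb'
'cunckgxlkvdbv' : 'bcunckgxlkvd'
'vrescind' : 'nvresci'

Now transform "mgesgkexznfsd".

smgesgkexznf

Each output is the input with this applied: delete the last character, then move the last character to the front.
Applying both steps to "mgesgkexznfsd": "mgesgkexznfs", then "smgesgkexznf".
(Check on "rbramble": → "rbrambl" → "lrbramb" ✓)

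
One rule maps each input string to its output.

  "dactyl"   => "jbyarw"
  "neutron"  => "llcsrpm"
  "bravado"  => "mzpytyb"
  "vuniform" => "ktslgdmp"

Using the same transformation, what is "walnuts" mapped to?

The transformation: move the last character to the front, then shift every letter 2 places backward in the alphabet (wrapping around).
"walnuts" → "quyjlsr".

quyjlsr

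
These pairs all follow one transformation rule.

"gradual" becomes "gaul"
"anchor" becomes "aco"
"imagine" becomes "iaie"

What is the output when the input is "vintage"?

What's happening: keep every other character starting from the first (positions 1st, 3rd, 5th, ...).
So "vintage" becomes "vnae".

vnae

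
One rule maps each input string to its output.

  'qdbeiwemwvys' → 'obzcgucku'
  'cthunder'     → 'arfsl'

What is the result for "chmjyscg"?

What's happening: shift every letter 2 places backward in the alphabet (wrapping around), then delete the last 3 characters.
On "chmjyscg": the first step gives "afkhwqae", and the second then gives "afkhw".
(Check on "qdbeiwemwvys": → "obzcguckutwq" → "obzcgucku" ✓)

afkhw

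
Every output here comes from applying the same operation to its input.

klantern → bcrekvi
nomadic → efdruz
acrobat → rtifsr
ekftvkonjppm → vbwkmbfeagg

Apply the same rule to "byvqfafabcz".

spmhwrwrst

In each case the input is transformed by: delete the last character, then shift every letter 9 places backward in the alphabet (wrapping around).
Working it through for "byvqfafabcz": intermediate "byvqfafabc", final "spmhwrwrst".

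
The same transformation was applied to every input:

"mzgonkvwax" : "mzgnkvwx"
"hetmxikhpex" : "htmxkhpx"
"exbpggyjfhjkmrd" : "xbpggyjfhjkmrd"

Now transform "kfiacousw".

In each case the input is transformed by: remove every vowel.
Doing the same to "kfiacousw": "kfcsw".

kfcsw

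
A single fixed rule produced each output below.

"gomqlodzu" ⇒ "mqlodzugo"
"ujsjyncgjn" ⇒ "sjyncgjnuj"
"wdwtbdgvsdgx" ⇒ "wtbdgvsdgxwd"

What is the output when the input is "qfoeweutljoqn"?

In each case the input is transformed by: move the first 2 characters to the end (rotate left by 2).
For "qfoeweutljoqn" the result is "oeweutljoqnqf".

oeweutljoqnqf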